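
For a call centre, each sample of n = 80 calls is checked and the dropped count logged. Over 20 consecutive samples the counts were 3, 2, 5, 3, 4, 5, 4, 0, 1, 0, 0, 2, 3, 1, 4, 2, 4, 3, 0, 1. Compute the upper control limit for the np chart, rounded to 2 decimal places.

p̄ = Σdᵢ / (k·n) = 47 / (20 × 80) = 0.02937
UCL = np̄ + 3·√(np̄(1−p̄)) = 2.3500 + 3 × √(2.3500×0.97062) = 2.3500 + 3 × 1.5103 = 6.8809

6.88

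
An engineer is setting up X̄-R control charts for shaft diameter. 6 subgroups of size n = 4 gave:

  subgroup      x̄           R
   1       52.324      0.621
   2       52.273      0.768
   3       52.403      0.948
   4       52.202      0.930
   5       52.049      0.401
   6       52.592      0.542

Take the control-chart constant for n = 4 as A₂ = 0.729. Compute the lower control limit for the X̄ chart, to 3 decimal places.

51.796

X̄̄ = (52.324 + 52.273 + 52.403 + 52.202 + 52.049 + 52.592) / 6 = 313.8430 / 6 = 52.3072
R̄ = (0.621 + 0.768 + 0.948 + 0.930 + 0.401 + 0.542) / 6 = 4.2100 / 6 = 0.7017
LCL = X̄̄ − A₂·R̄ = 52.3072 − 0.729 × 0.7017 = 51.7957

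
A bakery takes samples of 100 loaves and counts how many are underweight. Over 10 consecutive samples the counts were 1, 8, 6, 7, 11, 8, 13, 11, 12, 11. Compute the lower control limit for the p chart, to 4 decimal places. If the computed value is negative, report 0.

0.0030

p̄ = Σdᵢ / (k·n) = 88 / (10 × 100) = 0.08800
LCL = p̄ − 3·√(p̄(1−p̄)/n) = 0.08800 − 3 × 0.02833 = 0.00301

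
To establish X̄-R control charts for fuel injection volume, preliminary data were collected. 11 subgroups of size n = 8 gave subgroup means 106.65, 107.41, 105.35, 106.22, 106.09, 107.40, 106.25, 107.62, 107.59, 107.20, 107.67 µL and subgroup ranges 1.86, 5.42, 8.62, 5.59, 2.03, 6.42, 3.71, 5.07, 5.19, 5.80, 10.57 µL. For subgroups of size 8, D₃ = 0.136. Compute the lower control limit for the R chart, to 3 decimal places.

R̄ = (1.86 + 5.42 + 8.62 + 5.59 + 2.03 + 6.42 + 3.71 + 5.07 + 5.19 + 5.80 + 10.57) / 11 = 60.2800 / 11 = 5.4800
LCL_R = D₃·R̄ = 0.136 × 5.4800 = 0.7453

0.745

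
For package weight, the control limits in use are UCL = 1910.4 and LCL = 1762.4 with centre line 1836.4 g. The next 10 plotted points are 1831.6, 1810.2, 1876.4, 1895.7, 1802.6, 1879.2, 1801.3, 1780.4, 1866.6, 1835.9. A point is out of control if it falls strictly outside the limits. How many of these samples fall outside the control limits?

All 10 points lie within [1762.4, 1910.4].

0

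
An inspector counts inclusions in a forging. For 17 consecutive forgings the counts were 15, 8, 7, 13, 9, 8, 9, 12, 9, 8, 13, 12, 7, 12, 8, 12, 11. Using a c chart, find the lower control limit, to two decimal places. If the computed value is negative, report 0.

c̄ = (15 + 8 + 7 + 13 + 9 + 8 + 9 + 12 + 9 + 8 + 13 + 12 + 7 + 12 + 8 + 12 + 11) / 17 = 173 / 17 = 10.1765
LCL = c̄ − 3√c̄ = 10.1765 − 3 × 3.1901 = 0.6063

0.61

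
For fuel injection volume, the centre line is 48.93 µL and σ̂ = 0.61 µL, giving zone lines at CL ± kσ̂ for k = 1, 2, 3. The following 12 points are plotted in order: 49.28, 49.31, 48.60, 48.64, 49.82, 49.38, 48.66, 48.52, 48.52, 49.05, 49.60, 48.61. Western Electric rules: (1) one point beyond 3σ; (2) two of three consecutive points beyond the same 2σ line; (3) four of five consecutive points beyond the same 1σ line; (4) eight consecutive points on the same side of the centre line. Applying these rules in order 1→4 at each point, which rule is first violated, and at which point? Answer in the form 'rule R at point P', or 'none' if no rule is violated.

none

Zone of each point (C = within 1σ̂, B = 1σ̂–2σ̂, A = 2σ̂–3σ̂, * = beyond 3σ̂; sign = side of CL): 1:+C, 2:+C, 3:-C, 4:-C, 5:+B, 6:+C, 7:-C, 8:-C, 9:-C, 10:+C, 11:+B, 12:-C
No rule fires across all 12 points.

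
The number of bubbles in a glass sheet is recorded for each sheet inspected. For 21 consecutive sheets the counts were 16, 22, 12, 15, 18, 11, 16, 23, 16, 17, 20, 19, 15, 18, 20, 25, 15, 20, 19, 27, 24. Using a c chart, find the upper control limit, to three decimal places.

c̄ = (16 + 22 + 12 + 15 + 18 + 11 + 16 + 23 + 16 + 17 + 20 + 19 + 15 + 18 + 20 + 25 + 15 + 20 + 19 + 27 + 24) / 21 = 388 / 21 = 18.4762
UCL = c̄ + 3√c̄ = 18.4762 + 3 × √18.4762 = 18.4762 + 3 × 4.2984 = 31.3714

31.371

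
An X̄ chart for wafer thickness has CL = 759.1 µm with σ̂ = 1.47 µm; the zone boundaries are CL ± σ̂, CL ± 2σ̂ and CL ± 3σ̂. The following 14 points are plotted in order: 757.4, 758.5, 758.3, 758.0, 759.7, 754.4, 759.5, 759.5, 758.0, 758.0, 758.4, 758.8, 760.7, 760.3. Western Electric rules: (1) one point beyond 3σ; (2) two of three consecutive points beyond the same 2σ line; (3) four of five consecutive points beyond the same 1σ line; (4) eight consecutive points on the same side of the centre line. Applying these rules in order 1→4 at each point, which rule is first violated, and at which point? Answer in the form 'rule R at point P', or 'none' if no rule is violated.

Zone of each point (C = within 1σ̂, B = 1σ̂–2σ̂, A = 2σ̂–3σ̂, * = beyond 3σ̂; sign = side of CL): 1:-B, 2:-C, 3:-C, 4:-C, 5:+C, 6:-*, 7:+C, 8:+C, 9:-C, 10:-C, 11:-C, 12:-C, 13:+B, 14:+C
Rule 1 (one point beyond the 3σ limits) is satisfied at point 6.

rule 1 at point 6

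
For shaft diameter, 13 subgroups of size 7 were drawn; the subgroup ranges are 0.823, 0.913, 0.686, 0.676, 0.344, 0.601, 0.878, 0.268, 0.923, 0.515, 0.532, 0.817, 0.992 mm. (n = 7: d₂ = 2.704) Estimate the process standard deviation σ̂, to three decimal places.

0.255

R̄ = (0.823 + 0.913 + 0.686 + 0.676 + 0.344 + 0.601 + 0.878 + 0.268 + 0.923 + 0.515 + 0.532 + 0.817 + 0.992) / 13 = 0.6898
σ̂ = R̄ / d₂ = 0.6898 / 2.704 = 0.2551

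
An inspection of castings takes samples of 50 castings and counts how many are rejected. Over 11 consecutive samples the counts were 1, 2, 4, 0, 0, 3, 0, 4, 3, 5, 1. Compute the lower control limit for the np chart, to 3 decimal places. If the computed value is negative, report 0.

0.000

p̄ = Σdᵢ / (k·n) = 23 / (11 × 50) = 0.04182
LCL = np̄ − 3·√(np̄(1−p̄)) = 2.0909 − 3 × 1.4154 = -2.1554 → 0 (negative, so LCL = 0)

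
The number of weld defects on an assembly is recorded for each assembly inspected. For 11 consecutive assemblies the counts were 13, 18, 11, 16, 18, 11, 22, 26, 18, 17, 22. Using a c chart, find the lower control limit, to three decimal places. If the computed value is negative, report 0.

c̄ = (13 + 18 + 11 + 16 + 18 + 11 + 22 + 26 + 18 + 17 + 22) / 11 = 192 / 11 = 17.4545
LCL = c̄ − 3√c̄ = 17.4545 − 3 × 4.1779 = 4.9210

4.921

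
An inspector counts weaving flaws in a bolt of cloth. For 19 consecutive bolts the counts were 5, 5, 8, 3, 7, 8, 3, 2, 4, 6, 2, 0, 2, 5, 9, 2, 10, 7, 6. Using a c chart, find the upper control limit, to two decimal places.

c̄ = (5 + 5 + 8 + 3 + 7 + 8 + 3 + 2 + 4 + 6 + 2 + 0 + 2 + 5 + 9 + 2 + 10 + 7 + 6) / 19 = 94 / 19 = 4.9474
UCL = c̄ + 3√c̄ = 4.9474 + 3 × √4.9474 = 4.9474 + 3 × 2.2243 = 11.6202

11.62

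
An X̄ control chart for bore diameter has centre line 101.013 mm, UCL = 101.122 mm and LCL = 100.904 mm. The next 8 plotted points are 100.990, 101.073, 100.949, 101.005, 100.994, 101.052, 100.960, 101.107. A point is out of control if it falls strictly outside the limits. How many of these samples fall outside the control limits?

All 8 points lie within [100.904, 101.122].

0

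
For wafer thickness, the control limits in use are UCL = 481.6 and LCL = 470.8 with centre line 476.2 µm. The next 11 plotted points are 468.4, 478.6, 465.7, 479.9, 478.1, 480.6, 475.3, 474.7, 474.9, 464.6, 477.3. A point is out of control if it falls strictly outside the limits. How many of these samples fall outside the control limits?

Compare each point to [470.8, 481.6]: sample 1 = 468.4 < LCL; sample 3 = 465.7 < LCL; sample 10 = 464.6 < LCL.

3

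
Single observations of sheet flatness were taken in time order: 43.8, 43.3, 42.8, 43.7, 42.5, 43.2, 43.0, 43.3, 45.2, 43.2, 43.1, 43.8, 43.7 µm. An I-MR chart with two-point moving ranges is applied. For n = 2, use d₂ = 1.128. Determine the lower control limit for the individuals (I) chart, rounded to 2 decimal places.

X̄ = (43.8 + 43.3 + 42.8 + 43.7 + 42.5 + 43.2 + 43.0 + 43.3 + 45.2 + 43.2 + 43.1 + 43.8 + 43.7) / 13 = 43.4308
Moving ranges: 0.5, 0.5, 0.9, 1.2, 0.7, 0.2, 0.3, 1.9, 2.0, 0.1, 0.7, 0.1; M̄R̄ = 9.1000 / 12 = 0.7583
LCL = X̄ − 3·M̄R̄/d₂ = 43.4308 − 3 × 0.7583 / 1.128 = 41.4139

41.41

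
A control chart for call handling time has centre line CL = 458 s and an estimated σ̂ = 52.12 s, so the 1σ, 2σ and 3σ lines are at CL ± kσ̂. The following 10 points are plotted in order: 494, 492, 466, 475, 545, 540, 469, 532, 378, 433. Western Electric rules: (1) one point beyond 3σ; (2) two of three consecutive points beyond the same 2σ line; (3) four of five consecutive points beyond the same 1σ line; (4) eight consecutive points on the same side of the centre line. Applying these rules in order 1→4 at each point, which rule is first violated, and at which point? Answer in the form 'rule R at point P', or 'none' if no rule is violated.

Zone of each point (C = within 1σ̂, B = 1σ̂–2σ̂, A = 2σ̂–3σ̂, * = beyond 3σ̂; sign = side of CL): 1:+C, 2:+C, 3:+C, 4:+C, 5:+B, 6:+B, 7:+C, 8:+B, 9:-B, 10:-C
Rule 4 (eight consecutive points on the same side of the centre line) is satisfied at point 8.

rule 4 at point 8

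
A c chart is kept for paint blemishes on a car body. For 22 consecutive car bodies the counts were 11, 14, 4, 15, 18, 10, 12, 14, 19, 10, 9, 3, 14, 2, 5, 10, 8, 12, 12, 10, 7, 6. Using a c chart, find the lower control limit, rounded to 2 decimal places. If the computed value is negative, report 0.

c̄ = (11 + 14 + 4 + 15 + 18 + 10 + 12 + 14 + 19 + 10 + 9 + 3 + 14 + 2 + 5 + 10 + 8 + 12 + 12 + 10 + 7 + 6) / 22 = 225 / 22 = 10.2273
LCL = c̄ − 3√c̄ = 10.2273 − 3 × 3.1980 = 0.6332

0.63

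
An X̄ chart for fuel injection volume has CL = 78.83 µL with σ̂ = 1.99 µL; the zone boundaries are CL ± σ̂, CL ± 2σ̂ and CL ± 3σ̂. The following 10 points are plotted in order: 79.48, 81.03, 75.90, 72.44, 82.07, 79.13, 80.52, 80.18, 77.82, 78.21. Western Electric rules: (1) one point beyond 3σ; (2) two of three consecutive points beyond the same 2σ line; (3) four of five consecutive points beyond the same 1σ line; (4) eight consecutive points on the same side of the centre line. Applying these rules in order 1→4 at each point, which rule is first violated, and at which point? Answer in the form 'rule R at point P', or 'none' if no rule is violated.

rule 1 at point 4

Zone of each point (C = within 1σ̂, B = 1σ̂–2σ̂, A = 2σ̂–3σ̂, * = beyond 3σ̂; sign = side of CL): 1:+C, 2:+B, 3:-B, 4:-*, 5:+B, 6:+C, 7:+C, 8:+C, 9:-C, 10:-C
Rule 1 (one point beyond the 3σ limits) is satisfied at point 4.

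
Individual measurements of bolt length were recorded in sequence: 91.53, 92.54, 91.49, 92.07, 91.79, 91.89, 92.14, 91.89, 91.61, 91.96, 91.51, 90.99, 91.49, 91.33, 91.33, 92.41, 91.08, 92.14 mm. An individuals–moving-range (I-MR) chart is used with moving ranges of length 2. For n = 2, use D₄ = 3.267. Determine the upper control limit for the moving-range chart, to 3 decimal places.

Moving ranges: 1.01, 1.05, 0.58, 0.28, 0.10, 0.25, 0.25, 0.28, 0.35, 0.45, 0.52, 0.50, 0.16, 0.00, 1.08, 1.33, 1.06; M̄R̄ = 9.2500 / 17 = 0.5441
UCL_MR = D₄·M̄R̄ = 3.267 × 0.5441 = 1.7776

1.778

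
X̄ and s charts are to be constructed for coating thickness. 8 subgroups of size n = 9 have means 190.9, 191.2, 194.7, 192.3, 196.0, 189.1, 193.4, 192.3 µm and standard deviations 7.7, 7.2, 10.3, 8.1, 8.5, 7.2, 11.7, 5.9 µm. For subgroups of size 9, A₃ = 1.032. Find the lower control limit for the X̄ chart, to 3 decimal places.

183.896

X̄̄ = (190.9 + 191.2 + 194.7 + 192.3 + 196.0 + 189.1 + 193.4 + 192.3) / 8 = 192.4875
s̄ = (7.7 + 7.2 + 10.3 + 8.1 + 8.5 + 7.2 + 11.7 + 5.9) / 8 = 8.3250
LCL = X̄̄ − A₃·s̄ = 192.4875 − 1.032 × 8.3250 = 183.8961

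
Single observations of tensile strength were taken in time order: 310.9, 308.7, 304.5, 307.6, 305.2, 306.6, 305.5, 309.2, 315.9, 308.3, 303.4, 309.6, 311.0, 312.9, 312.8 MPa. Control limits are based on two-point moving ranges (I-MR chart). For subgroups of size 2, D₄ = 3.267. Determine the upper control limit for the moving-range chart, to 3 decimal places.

10.944

Moving ranges: 2.2, 4.2, 3.1, 2.4, 1.4, 1.1, 3.7, 6.7, 7.6, 4.9, 6.2, 1.4, 1.9, 0.1; M̄R̄ = 46.9000 / 14 = 3.3500
UCL_MR = D₄·M̄R̄ = 3.267 × 3.3500 = 10.9444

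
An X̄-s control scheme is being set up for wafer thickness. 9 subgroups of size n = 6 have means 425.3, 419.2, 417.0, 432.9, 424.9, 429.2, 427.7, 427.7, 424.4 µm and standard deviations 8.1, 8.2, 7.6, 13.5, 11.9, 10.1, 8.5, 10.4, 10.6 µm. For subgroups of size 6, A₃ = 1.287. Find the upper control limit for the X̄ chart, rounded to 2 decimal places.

438.08

X̄̄ = (425.3 + 419.2 + 417.0 + 432.9 + 424.9 + 429.2 + 427.7 + 427.7 + 424.4) / 9 = 425.3667
s̄ = (8.1 + 8.2 + 7.6 + 13.5 + 11.9 + 10.1 + 8.5 + 10.4 + 10.6) / 9 = 9.8778
UCL = X̄̄ + A₃·s̄ = 425.3667 + 1.287 × 9.8778 = 438.0794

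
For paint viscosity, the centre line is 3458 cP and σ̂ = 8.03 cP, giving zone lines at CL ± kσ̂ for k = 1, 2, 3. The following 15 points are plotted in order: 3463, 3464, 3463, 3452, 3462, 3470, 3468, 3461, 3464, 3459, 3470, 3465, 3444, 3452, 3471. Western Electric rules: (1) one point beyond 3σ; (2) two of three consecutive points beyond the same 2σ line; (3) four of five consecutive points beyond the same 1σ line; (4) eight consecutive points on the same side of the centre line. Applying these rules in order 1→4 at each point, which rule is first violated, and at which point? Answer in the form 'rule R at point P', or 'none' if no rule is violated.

Zone of each point (C = within 1σ̂, B = 1σ̂–2σ̂, A = 2σ̂–3σ̂, * = beyond 3σ̂; sign = side of CL): 1:+C, 2:+C, 3:+C, 4:-C, 5:+C, 6:+B, 7:+B, 8:+C, 9:+C, 10:+C, 11:+B, 12:+C, 13:-B, 14:-C, 15:+B
Rule 4 (eight consecutive points on the same side of the centre line) is satisfied at point 12.

rule 4 at point 12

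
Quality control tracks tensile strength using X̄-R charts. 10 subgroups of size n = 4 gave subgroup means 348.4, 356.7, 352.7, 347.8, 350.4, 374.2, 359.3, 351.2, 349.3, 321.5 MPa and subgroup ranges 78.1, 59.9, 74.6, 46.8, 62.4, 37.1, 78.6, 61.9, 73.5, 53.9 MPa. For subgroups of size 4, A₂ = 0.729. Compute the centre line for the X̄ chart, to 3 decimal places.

X̄̄ = (348.4 + 356.7 + 352.7 + 347.8 + 350.4 + 374.2 + 359.3 + 351.2 + 349.3 + 321.5) / 10 = 3511.5000 / 10 = 351.1500
CL = X̄̄ = 351.1500

351.150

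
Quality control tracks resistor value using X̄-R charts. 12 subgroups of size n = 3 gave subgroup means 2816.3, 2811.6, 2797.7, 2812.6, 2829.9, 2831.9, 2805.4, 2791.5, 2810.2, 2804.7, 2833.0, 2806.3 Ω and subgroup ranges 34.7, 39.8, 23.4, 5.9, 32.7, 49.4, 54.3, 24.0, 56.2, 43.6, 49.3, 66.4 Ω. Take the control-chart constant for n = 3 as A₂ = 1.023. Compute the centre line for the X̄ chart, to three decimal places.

X̄̄ = (2816.3 + 2811.6 + 2797.7 + 2812.6 + 2829.9 + 2831.9 + 2805.4 + 2791.5 + 2810.2 + 2804.7 + 2833.0 + 2806.3) / 12 = 33751.1000 / 12 = 2812.5917
CL = X̄̄ = 2812.5917

2812.592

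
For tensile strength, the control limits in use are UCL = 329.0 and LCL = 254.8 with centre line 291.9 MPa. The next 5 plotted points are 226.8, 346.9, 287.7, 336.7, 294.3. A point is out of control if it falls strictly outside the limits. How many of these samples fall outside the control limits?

Compare each point to [254.8, 329.0]: sample 1 = 226.8 < LCL; sample 2 = 346.9 > UCL; sample 4 = 336.7 > UCL.

3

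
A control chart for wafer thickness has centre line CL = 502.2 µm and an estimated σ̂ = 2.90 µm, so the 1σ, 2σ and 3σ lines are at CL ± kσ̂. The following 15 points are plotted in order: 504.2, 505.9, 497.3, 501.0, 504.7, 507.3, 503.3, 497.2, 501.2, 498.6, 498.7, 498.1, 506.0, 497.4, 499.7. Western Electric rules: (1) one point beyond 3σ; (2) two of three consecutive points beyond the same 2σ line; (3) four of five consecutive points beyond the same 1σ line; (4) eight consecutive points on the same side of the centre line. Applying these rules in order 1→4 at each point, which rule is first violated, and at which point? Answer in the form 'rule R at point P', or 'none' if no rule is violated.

Zone of each point (C = within 1σ̂, B = 1σ̂–2σ̂, A = 2σ̂–3σ̂, * = beyond 3σ̂; sign = side of CL): 1:+C, 2:+B, 3:-B, 4:-C, 5:+C, 6:+B, 7:+C, 8:-B, 9:-C, 10:-B, 11:-B, 12:-B, 13:+B, 14:-B, 15:-C
Rule 3 (four of five consecutive points beyond the same 1σ limit) is satisfied at point 12.

rule 3 at point 12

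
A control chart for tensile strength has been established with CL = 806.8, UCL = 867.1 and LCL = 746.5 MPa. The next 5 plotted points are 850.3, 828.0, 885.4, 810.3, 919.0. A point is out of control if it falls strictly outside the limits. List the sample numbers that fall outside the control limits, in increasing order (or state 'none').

Compare each point to [746.5, 867.1]: sample 3 = 885.4 > UCL; sample 5 = 919.0 > UCL.

3, 5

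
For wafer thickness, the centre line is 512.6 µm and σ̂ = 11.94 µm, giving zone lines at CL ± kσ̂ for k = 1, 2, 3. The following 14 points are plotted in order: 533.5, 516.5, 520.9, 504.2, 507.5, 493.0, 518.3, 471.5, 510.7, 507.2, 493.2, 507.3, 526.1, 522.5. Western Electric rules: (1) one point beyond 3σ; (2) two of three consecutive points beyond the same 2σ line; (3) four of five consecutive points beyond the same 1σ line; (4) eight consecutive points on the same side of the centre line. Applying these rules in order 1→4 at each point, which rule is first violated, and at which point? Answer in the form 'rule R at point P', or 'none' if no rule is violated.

Zone of each point (C = within 1σ̂, B = 1σ̂–2σ̂, A = 2σ̂–3σ̂, * = beyond 3σ̂; sign = side of CL): 1:+B, 2:+C, 3:+C, 4:-C, 5:-C, 6:-B, 7:+C, 8:-*, 9:-C, 10:-C, 11:-B, 12:-C, 13:+B, 14:+C
Rule 1 (one point beyond the 3σ limits) is satisfied at point 8.

rule 1 at point 8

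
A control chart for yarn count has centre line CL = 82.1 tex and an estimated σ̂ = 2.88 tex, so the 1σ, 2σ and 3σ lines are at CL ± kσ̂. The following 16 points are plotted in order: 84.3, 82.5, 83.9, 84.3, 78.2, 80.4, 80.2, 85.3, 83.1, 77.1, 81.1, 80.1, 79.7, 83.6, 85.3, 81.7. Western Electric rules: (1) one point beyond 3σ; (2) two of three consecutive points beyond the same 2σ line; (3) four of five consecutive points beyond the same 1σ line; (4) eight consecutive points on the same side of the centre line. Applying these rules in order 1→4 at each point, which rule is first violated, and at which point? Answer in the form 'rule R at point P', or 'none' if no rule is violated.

none

Zone of each point (C = within 1σ̂, B = 1σ̂–2σ̂, A = 2σ̂–3σ̂, * = beyond 3σ̂; sign = side of CL): 1:+C, 2:+C, 3:+C, 4:+C, 5:-B, 6:-C, 7:-C, 8:+B, 9:+C, 10:-B, 11:-C, 12:-C, 13:-C, 14:+C, 15:+B, 16:-C
No rule fires across all 16 points.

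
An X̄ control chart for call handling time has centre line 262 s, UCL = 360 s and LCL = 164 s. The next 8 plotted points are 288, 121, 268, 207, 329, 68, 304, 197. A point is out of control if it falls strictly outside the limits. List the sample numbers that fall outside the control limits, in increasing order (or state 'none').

Compare each point to [164, 360]: sample 2 = 121 < LCL; sample 6 = 68 < LCL.

2, 6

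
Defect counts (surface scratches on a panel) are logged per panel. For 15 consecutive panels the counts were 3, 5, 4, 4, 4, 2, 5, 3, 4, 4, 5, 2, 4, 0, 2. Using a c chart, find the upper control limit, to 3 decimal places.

8.932

c̄ = (3 + 5 + 4 + 4 + 4 + 2 + 5 + 3 + 4 + 4 + 5 + 2 + 4 + 0 + 2) / 15 = 51 / 15 = 3.4000
UCL = c̄ + 3√c̄ = 3.4000 + 3 × √3.4000 = 3.4000 + 3 × 1.8439 = 8.9317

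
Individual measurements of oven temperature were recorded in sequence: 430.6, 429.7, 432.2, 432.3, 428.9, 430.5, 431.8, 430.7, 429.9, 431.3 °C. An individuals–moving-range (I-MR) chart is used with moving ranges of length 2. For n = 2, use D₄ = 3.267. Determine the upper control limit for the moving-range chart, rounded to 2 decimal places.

Moving ranges: 0.9, 2.5, 0.1, 3.4, 1.6, 1.3, 1.1, 0.8, 1.4; M̄R̄ = 13.1000 / 9 = 1.4556
UCL_MR = D₄·M̄R̄ = 3.267 × 1.4556 = 4.7553

4.76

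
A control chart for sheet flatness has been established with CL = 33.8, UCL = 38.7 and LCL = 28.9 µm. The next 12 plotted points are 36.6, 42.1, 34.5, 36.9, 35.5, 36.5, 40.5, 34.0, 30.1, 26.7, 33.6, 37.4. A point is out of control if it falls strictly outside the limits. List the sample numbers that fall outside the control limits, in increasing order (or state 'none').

Compare each point to [28.9, 38.7]: sample 2 = 42.1 > UCL; sample 7 = 40.5 > UCL; sample 10 = 26.7 < LCL.

2, 7, 10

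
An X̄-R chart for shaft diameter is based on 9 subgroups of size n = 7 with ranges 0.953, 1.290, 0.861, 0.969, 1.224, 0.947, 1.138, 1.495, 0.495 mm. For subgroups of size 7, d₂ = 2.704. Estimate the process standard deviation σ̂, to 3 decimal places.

R̄ = (0.953 + 1.290 + 0.861 + 0.969 + 1.224 + 0.947 + 1.138 + 1.495 + 0.495) / 9 = 1.0413
σ̂ = R̄ / d₂ = 1.0413 / 2.704 = 0.3851

0.385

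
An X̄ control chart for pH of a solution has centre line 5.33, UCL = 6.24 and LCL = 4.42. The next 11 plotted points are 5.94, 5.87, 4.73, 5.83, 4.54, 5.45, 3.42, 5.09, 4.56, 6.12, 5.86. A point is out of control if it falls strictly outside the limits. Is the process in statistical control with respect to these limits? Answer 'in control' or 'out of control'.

Compare each point to [4.42, 6.24]: sample 7 = 3.42 < LCL.

out of control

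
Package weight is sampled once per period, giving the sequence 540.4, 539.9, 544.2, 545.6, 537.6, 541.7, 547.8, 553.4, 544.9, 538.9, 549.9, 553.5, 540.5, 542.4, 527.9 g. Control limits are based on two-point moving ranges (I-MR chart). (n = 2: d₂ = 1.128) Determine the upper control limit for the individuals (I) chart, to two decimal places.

560.05

X̄ = (540.4 + 539.9 + 544.2 + 545.6 + 537.6 + 541.7 + 547.8 + 553.4 + 544.9 + 538.9 + 549.9 + 553.5 + 540.5 + 542.4 + 527.9) / 15 = 543.2400
Moving ranges: 0.5, 4.3, 1.4, 8.0, 4.1, 6.1, 5.6, 8.5, 6.0, 11.0, 3.6, 13.0, 1.9, 14.5; M̄R̄ = 88.5000 / 14 = 6.3214
UCL = X̄ + 3·M̄R̄/d₂ = 543.2400 + 3 × 6.3214 / 1.128 = 560.0523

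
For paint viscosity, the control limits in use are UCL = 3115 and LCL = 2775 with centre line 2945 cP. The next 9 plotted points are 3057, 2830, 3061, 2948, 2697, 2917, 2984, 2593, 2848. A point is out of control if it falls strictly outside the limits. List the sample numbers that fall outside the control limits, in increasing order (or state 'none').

5, 8

Compare each point to [2775, 3115]: sample 5 = 2697 < LCL; sample 8 = 2593 < LCL.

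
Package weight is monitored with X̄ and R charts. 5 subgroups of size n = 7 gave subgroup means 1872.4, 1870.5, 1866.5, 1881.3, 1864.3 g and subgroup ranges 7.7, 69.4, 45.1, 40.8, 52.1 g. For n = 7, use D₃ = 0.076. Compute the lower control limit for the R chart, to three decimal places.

R̄ = (7.7 + 69.4 + 45.1 + 40.8 + 52.1) / 5 = 215.1000 / 5 = 43.0200
LCL_R = D₃·R̄ = 0.076 × 43.0200 = 3.2695

3.270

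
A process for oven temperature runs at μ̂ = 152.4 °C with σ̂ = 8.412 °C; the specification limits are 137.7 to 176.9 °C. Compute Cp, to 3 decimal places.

0.777

Cp = (USL − LSL) / (6σ̂) = (176.9 − 137.7) / (6 × 8.412) = 39.2000 / 50.4720 = 0.7767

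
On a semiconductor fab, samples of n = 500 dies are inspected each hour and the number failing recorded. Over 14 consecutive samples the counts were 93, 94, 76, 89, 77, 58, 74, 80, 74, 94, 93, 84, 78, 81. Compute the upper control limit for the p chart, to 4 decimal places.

0.2132

p̄ = Σdᵢ / (k·n) = 1145 / (14 × 500) = 0.16357
UCL = p̄ + 3·√(p̄(1−p̄)/n) = 0.16357 + 3 × √(0.16357×0.83643/500) = 0.16357 + 3 × 0.01654 = 0.21320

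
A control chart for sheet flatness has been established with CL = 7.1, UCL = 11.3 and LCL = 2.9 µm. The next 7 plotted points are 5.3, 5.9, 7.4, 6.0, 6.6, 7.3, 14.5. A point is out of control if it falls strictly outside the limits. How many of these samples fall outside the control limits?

Compare each point to [2.9, 11.3]: sample 7 = 14.5 > UCL.

1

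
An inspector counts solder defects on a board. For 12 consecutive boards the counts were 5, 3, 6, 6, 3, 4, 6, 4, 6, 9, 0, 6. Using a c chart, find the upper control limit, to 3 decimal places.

c̄ = (5 + 3 + 6 + 6 + 3 + 4 + 6 + 4 + 6 + 9 + 0 + 6) / 12 = 58 / 12 = 4.8333
UCL = c̄ + 3√c̄ = 4.8333 + 3 × √4.8333 = 4.8333 + 3 × 2.1985 = 11.4288

11.429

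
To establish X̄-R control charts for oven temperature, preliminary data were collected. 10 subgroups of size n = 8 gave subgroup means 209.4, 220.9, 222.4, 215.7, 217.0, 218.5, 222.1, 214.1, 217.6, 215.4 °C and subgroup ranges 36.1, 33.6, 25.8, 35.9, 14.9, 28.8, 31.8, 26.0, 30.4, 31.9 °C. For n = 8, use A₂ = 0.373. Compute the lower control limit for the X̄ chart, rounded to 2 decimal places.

206.30

X̄̄ = (209.4 + 220.9 + 222.4 + 215.7 + 217.0 + 218.5 + 222.1 + 214.1 + 217.6 + 215.4) / 10 = 2173.1000 / 10 = 217.3100
R̄ = (36.1 + 33.6 + 25.8 + 35.9 + 14.9 + 28.8 + 31.8 + 26.0 + 30.4 + 31.9) / 10 = 295.2000 / 10 = 29.5200
LCL = X̄̄ − A₂·R̄ = 217.3100 − 0.373 × 29.5200 = 206.2990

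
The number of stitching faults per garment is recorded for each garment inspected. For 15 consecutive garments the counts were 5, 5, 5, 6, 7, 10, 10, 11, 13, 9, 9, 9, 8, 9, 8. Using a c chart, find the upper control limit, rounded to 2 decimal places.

16.89

c̄ = (5 + 5 + 5 + 6 + 7 + 10 + 10 + 11 + 13 + 9 + 9 + 9 + 8 + 9 + 8) / 15 = 124 / 15 = 8.2667
UCL = c̄ + 3√c̄ = 8.2667 + 3 × √8.2667 = 8.2667 + 3 × 2.8752 = 16.8922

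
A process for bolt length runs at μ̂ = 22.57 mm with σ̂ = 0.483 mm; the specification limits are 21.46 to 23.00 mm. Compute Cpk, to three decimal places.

Cpu = (USL − μ̂) / (3σ̂) = (23.00 − 22.57) / (3 × 0.483) = 0.2968; Cpl = (μ̂ − LSL) / (3σ̂) = (22.57 − 21.46) / (3 × 0.483) = 0.7660; Cpk = min(Cpu, Cpl) = 0.2968

0.297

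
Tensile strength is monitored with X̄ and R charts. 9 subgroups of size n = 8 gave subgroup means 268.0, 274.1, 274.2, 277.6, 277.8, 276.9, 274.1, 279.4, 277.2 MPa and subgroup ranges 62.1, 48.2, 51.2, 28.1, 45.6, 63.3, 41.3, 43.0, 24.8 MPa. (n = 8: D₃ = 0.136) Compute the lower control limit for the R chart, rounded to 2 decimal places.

6.16

R̄ = (62.1 + 48.2 + 51.2 + 28.1 + 45.6 + 63.3 + 41.3 + 43.0 + 24.8) / 9 = 407.6000 / 9 = 45.2889
LCL_R = D₃·R̄ = 0.136 × 45.2889 = 6.1593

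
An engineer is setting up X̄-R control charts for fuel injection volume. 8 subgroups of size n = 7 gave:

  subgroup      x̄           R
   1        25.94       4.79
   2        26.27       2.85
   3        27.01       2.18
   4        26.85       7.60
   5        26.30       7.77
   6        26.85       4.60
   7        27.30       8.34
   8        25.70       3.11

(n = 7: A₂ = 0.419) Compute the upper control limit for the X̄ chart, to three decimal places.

X̄̄ = (25.94 + 26.27 + 27.01 + 26.85 + 26.30 + 26.85 + 27.30 + 25.70) / 8 = 212.2200 / 8 = 26.5275
R̄ = (4.79 + 2.85 + 2.18 + 7.60 + 7.77 + 4.60 + 8.34 + 3.11) / 8 = 41.2400 / 8 = 5.1550
UCL = X̄̄ + A₂·R̄ = 26.5275 + 0.419 × 5.1550 = 28.6874

28.687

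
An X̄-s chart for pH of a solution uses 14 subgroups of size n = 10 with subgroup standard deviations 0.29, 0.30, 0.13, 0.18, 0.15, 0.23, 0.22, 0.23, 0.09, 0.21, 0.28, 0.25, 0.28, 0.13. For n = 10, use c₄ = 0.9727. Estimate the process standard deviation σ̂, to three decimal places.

0.218

s̄ = (0.29 + 0.30 + 0.13 + 0.18 + 0.15 + 0.23 + 0.22 + 0.23 + 0.09 + 0.21 + 0.28 + 0.25 + 0.28 + 0.13) / 14 = 0.2121
σ̂ = s̄ / c₄ = 0.2121 / 0.9727 = 0.2181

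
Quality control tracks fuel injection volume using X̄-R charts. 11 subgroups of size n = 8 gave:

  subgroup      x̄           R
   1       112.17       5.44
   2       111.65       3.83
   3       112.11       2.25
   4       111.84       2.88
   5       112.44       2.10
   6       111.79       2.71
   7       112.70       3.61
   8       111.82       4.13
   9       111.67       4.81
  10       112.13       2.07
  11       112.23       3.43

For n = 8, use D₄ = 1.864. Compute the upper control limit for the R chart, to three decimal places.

6.314

R̄ = (5.44 + 3.83 + 2.25 + 2.88 + 2.10 + 2.71 + 3.61 + 4.13 + 4.81 + 2.07 + 3.43) / 11 = 37.2600 / 11 = 3.3873
UCL_R = D₄·R̄ = 1.864 × 3.3873 = 6.3139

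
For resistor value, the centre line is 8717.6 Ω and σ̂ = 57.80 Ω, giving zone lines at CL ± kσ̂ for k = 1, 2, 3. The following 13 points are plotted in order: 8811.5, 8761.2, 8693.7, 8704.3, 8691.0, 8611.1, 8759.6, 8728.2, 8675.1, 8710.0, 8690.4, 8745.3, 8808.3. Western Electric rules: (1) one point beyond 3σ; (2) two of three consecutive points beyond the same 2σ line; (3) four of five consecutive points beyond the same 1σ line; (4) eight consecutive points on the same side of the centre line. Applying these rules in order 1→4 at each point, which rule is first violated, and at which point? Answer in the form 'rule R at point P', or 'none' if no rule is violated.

Zone of each point (C = within 1σ̂, B = 1σ̂–2σ̂, A = 2σ̂–3σ̂, * = beyond 3σ̂; sign = side of CL): 1:+B, 2:+C, 3:-C, 4:-C, 5:-C, 6:-B, 7:+C, 8:+C, 9:-C, 10:-C, 11:-C, 12:+C, 13:+B
No rule fires across all 13 points.

none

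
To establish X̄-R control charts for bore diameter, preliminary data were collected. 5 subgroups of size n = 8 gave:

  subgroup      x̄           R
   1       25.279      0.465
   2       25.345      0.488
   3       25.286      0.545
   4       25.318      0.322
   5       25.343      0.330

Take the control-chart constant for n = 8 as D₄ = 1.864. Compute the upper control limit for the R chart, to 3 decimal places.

0.802

R̄ = (0.465 + 0.488 + 0.545 + 0.322 + 0.330) / 5 = 2.1500 / 5 = 0.4300
UCL_R = D₄·R̄ = 1.864 × 0.4300 = 0.8015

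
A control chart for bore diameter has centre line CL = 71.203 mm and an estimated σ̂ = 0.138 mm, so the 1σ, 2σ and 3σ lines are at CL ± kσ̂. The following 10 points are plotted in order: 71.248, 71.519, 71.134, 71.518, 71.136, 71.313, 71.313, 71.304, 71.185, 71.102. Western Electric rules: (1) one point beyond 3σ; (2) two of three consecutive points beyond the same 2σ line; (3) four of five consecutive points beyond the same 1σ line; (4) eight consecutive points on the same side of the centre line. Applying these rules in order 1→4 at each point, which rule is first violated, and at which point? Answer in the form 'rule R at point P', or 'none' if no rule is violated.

rule 2 at point 4

Zone of each point (C = within 1σ̂, B = 1σ̂–2σ̂, A = 2σ̂–3σ̂, * = beyond 3σ̂; sign = side of CL): 1:+C, 2:+A, 3:-C, 4:+A, 5:-C, 6:+C, 7:+C, 8:+C, 9:-C, 10:-C
Rule 2 (two of three consecutive points beyond the same 2σ limit) is satisfied at point 4.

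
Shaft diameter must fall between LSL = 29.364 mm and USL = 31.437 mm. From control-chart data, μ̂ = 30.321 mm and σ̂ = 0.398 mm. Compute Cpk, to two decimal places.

Cpu = (USL − μ̂) / (3σ̂) = (31.437 − 30.321) / (3 × 0.398) = 0.9347; Cpl = (μ̂ − LSL) / (3σ̂) = (30.321 − 29.364) / (3 × 0.398) = 0.8015; Cpk = min(Cpu, Cpl) = 0.8015

0.80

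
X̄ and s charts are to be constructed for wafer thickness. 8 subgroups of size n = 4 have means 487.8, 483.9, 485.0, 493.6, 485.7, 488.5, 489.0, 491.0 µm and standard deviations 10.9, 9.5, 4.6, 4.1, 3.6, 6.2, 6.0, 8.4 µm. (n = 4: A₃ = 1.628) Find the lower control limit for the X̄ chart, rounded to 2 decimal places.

X̄̄ = (487.8 + 483.9 + 485.0 + 493.6 + 485.7 + 488.5 + 489.0 + 491.0) / 8 = 488.0625
s̄ = (10.9 + 9.5 + 4.6 + 4.1 + 3.6 + 6.2 + 6.0 + 8.4) / 8 = 6.6625
LCL = X̄̄ − A₃·s̄ = 488.0625 − 1.628 × 6.6625 = 477.2160

477.22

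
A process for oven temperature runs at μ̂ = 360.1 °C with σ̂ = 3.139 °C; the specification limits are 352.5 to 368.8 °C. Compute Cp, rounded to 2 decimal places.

0.87

Cp = (USL − LSL) / (6σ̂) = (368.8 − 352.5) / (6 × 3.139) = 16.3000 / 18.8340 = 0.8655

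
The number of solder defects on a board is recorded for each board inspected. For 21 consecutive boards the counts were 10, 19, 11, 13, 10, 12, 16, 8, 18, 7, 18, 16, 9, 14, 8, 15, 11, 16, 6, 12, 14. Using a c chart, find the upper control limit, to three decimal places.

23.141

c̄ = (10 + 19 + 11 + 13 + 10 + 12 + 16 + 8 + 18 + 7 + 18 + 16 + 9 + 14 + 8 + 15 + 11 + 16 + 6 + 12 + 14) / 21 = 263 / 21 = 12.5238
UCL = c̄ + 3√c̄ = 12.5238 + 3 × √12.5238 = 12.5238 + 3 × 3.5389 = 23.1405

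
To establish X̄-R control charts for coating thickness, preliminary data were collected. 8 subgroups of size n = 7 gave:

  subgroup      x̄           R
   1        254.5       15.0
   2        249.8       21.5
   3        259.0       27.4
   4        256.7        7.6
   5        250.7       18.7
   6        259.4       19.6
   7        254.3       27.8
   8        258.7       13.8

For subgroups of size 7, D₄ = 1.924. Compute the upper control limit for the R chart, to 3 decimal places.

R̄ = (15.0 + 21.5 + 27.4 + 7.6 + 18.7 + 19.6 + 27.8 + 13.8) / 8 = 151.4000 / 8 = 18.9250
UCL_R = D₄·R̄ = 1.924 × 18.9250 = 36.4117

36.412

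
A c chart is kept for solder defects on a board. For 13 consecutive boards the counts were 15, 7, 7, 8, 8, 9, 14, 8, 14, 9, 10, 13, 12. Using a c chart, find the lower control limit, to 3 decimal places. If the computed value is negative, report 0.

c̄ = (15 + 7 + 7 + 8 + 8 + 9 + 14 + 8 + 14 + 9 + 10 + 13 + 12) / 13 = 134 / 13 = 10.3077
LCL = c̄ − 3√c̄ = 10.3077 − 3 × 3.2106 = 0.6760

0.676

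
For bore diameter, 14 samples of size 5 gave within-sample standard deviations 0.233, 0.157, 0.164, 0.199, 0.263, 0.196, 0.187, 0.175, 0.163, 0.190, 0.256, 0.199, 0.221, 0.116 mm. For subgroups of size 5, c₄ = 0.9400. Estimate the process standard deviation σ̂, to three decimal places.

0.207

s̄ = (0.233 + 0.157 + 0.164 + 0.199 + 0.263 + 0.196 + 0.187 + 0.175 + 0.163 + 0.190 + 0.256 + 0.199 + 0.221 + 0.116) / 14 = 0.1942
σ̂ = s̄ / c₄ = 0.1942 / 0.9400 = 0.2066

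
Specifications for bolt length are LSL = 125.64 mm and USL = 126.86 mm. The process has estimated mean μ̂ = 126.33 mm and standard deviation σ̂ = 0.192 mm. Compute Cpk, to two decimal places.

Cpu = (USL − μ̂) / (3σ̂) = (126.86 − 126.33) / (3 × 0.192) = 0.9201; Cpl = (μ̂ − LSL) / (3σ̂) = (126.33 − 125.64) / (3 × 0.192) = 1.1979; Cpk = min(Cpu, Cpl) = 0.9201

0.92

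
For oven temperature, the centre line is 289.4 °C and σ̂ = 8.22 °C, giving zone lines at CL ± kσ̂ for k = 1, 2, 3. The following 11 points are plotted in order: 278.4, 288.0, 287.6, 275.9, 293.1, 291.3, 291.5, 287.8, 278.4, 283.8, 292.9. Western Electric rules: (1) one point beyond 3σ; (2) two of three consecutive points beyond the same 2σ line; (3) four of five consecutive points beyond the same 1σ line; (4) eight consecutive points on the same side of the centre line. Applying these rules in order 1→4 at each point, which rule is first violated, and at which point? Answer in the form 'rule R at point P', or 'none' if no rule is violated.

none

Zone of each point (C = within 1σ̂, B = 1σ̂–2σ̂, A = 2σ̂–3σ̂, * = beyond 3σ̂; sign = side of CL): 1:-B, 2:-C, 3:-C, 4:-B, 5:+C, 6:+C, 7:+C, 8:-C, 9:-B, 10:-C, 11:+C
No rule fires across all 11 points.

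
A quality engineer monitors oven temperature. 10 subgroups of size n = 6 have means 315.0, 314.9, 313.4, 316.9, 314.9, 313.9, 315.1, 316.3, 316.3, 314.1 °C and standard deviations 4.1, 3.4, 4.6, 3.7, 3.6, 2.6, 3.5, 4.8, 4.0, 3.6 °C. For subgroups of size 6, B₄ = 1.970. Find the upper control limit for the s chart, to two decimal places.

s̄ = (4.1 + 3.4 + 4.6 + 3.7 + 3.6 + 2.6 + 3.5 + 4.8 + 4.0 + 3.6) / 10 = 3.7900
UCL_s = B₄·s̄ = 1.970 × 3.7900 = 7.4663

7.47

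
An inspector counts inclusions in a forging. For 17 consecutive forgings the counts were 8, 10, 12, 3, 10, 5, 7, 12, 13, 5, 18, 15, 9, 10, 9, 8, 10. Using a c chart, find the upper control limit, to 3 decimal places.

18.965

c̄ = (8 + 10 + 12 + 3 + 10 + 5 + 7 + 12 + 13 + 5 + 18 + 15 + 9 + 10 + 9 + 8 + 10) / 17 = 164 / 17 = 9.6471
UCL = c̄ + 3√c̄ = 9.6471 + 3 × √9.6471 = 9.6471 + 3 × 3.1060 = 18.9650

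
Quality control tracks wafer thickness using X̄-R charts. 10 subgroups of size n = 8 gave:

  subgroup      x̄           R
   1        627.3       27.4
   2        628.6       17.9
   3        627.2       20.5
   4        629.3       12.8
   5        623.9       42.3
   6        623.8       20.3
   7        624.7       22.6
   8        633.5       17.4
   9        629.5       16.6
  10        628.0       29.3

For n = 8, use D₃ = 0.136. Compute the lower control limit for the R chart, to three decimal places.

R̄ = (27.4 + 17.9 + 20.5 + 12.8 + 42.3 + 20.3 + 22.6 + 17.4 + 16.6 + 29.3) / 10 = 227.1000 / 10 = 22.7100
LCL_R = D₃·R̄ = 0.136 × 22.7100 = 3.0886

3.089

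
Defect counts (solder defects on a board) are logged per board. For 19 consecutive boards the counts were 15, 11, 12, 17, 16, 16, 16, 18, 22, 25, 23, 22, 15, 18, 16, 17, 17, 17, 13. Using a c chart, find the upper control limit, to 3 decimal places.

c̄ = (15 + 11 + 12 + 17 + 16 + 16 + 16 + 18 + 22 + 25 + 23 + 22 + 15 + 18 + 16 + 17 + 17 + 17 + 13) / 19 = 326 / 19 = 17.1579
UCL = c̄ + 3√c̄ = 17.1579 + 3 × √17.1579 = 17.1579 + 3 × 4.1422 = 29.5845

29.585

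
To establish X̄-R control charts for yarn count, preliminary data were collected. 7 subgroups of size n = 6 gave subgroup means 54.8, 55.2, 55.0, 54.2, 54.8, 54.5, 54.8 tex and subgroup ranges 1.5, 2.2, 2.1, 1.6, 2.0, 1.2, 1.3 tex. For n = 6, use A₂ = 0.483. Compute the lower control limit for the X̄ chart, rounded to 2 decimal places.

53.94

X̄̄ = (54.8 + 55.2 + 55.0 + 54.2 + 54.8 + 54.5 + 54.8) / 7 = 383.3000 / 7 = 54.7571
R̄ = (1.5 + 2.2 + 2.1 + 1.6 + 2.0 + 1.2 + 1.3) / 7 = 11.9000 / 7 = 1.7000
LCL = X̄̄ − A₂·R̄ = 54.7571 − 0.483 × 1.7000 = 53.9360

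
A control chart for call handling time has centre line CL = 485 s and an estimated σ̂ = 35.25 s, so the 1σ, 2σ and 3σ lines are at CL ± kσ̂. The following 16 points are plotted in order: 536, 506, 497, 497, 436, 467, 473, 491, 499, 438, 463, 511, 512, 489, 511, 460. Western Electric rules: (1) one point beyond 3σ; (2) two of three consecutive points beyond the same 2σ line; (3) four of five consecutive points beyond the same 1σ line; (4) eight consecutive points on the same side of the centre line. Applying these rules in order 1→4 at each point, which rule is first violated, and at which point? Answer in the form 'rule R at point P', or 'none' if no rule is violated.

Zone of each point (C = within 1σ̂, B = 1σ̂–2σ̂, A = 2σ̂–3σ̂, * = beyond 3σ̂; sign = side of CL): 1:+B, 2:+C, 3:+C, 4:+C, 5:-B, 6:-C, 7:-C, 8:+C, 9:+C, 10:-B, 11:-C, 12:+C, 13:+C, 14:+C, 15:+C, 16:-C
No rule fires across all 16 points.

none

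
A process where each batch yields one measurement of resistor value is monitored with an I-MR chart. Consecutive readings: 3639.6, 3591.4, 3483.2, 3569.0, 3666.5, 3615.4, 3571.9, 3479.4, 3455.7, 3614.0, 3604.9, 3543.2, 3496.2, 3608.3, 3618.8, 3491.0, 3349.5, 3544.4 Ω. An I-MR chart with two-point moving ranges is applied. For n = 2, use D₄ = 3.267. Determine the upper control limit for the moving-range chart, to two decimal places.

Moving ranges: 48.2, 108.2, 85.8, 97.5, 51.1, 43.5, 92.5, 23.7, 158.3, 9.1, 61.7, 47.0, 112.1, 10.5, 127.8, 141.5, 194.9; M̄R̄ = 1413.4000 / 17 = 83.1412
UCL_MR = D₄·M̄R̄ = 3.267 × 83.1412 = 271.6222

271.62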